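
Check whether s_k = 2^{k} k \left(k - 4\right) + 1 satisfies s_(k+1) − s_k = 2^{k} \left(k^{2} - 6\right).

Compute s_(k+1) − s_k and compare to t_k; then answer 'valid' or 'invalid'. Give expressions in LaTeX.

Valid — Δs_k = t_k.

s_(k+1) = 2**(k + 1)*(k - 3)*(k + 1) + 1
s_(k+1) − s_k = 2**k*(k**2 - 6)
(s_(k+1) − s_k) − t_k = 0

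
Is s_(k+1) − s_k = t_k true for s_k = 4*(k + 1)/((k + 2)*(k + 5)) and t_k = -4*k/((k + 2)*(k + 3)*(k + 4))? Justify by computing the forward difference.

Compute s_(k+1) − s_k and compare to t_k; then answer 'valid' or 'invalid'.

Invalid: residual 16*(k**2 + 5*k + 2)/(k**5 + 20*k**4 + 155*k**3 + 580*k**2 + 1044*k + 720) ≠ 0.

s_(k+1) = 4*(k + 2)/((k + 3)*(k + 6))
s_(k+1) − s_k = 4*(-k**2 - 3*k + 2)/(k**4 + 16*k**3 + 91*k**2 + 216*k + 180)
(s_(k+1) − s_k) − t_k = 16*(k**2 + 5*k + 2)/(k**5 + 20*k**4 + 155*k**3 + 580*k**2 + 1044*k + 720)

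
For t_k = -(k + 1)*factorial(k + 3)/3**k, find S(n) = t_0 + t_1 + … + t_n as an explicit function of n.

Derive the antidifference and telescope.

The ratio is (k + 2)*(k + 4)/(3*(k + 1)).
Gosper form: A/B · C(k+1)/C(k) with A=k/3 + 4/3, B=1, C=k + 1.
Set up (k/3 + 4/3)·f(k+1) − (1)·f(k) − (k + 1) = 0.
Degrees (1,0,1) ⇒ d ≤ 0.
Solving with deg f ≤ 0: f(k) = 3.
So s_k = (B(k−1)f/C)·t_k = (3/(k + 1))·t_k = -3**(1 - k)*factorial(k + 3).
Check: Δs_k = -(k + 1)*factorial(k + 3)/3**k. ✓
s_(n+1) = -factorial(n + 4)/3**n and s_(0) = -18, so S(n) = 18 - factorial(n + 4)/3**n.

S(n) = 18 - factorial(n + 4)/3**n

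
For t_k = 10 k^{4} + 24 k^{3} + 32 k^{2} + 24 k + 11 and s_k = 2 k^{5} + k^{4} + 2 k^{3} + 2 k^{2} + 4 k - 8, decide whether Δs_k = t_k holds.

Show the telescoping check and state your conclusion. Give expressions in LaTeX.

valid; difference matches t_k

s_(k+1) = 2*k**5 + 11*k**4 + 26*k**3 + 34*k**2 + 28*k + 3
s_(k+1) − s_k = 10*k**4 + 24*k**3 + 32*k**2 + 24*k + 11
(s_(k+1) − s_k) − t_k = 0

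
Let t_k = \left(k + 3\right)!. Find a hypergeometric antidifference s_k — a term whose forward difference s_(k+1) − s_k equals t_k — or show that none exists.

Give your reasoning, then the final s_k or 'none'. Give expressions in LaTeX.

Ratio r(k) = k + 4.
So A=k + 4 and B=1, with C=1.
Solve (k + 4)·f(k+1) − (1)·f(k) = 1.
deg f ≤ -1 (via 1,0,0).
deg f ≤ -1 is impossible — no certificate.

none — t_k is not Gosper-summable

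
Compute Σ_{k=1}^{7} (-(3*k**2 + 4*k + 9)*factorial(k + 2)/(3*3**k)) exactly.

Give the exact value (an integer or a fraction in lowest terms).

Σ = -1119352/81

t_(k+1)/t_k = (k + 3)*(4*k + 3*(k + 1)**2 + 13)/(3*(3*k**2 + 4*k + 9)).
Normal form (A,B,C) = (k/3 + 1, 1, k**2 + 4*k/3 + 3).
Key eq: (k/3 + 1)·f(k+1) = (1)·f(k) + (k**2 + 4*k/3 + 3).
From deg A=1, deg B=0, deg C=2: d=1.
Coefficient equations give f(k) = 3*k + 1.
Certificate R = B(k−1)f/C = 3*(3*k + 1)/(3*k**2 + 4*k + 9) gives s_k = -(3*k + 1)*factorial(k + 2)/3**k.
s_(k+1) − s_k = -(3*k**2 + 4*k + 9)*factorial(k + 2)/(3*3**k) = t_k.
Evaluate s at k=8 and k=1: -1120000/81 and -8; difference -1119352/81.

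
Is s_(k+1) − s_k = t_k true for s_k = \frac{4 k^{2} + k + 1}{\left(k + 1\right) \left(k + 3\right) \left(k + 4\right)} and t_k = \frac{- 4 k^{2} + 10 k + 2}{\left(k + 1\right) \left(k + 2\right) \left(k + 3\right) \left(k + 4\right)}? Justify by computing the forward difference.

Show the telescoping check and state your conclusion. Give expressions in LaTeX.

Invalid: residual \frac{2 \left(8 k^{2} - 9 k - 1\right)}{k^{5} + 15 k^{4} + 85 k^{3} + 225 k^{2} + 274 k + 120} ≠ 0.

s_(k+1) = (k + 4*(k + 1)**2 + 2)/((k + 2)*(k + 4)*(k + 5))
s_(k+1) − s_k = 2*(-2*k**3 + 3*k**2 + 17*k + 4)/(k**5 + 15*k**4 + 85*k**3 + 225*k**2 + 274*k + 120)
(s_(k+1) − s_k) − t_k = 2*(8*k**2 - 9*k - 1)/(k**5 + 15*k**4 + 85*k**3 + 225*k**2 + 274*k + 120)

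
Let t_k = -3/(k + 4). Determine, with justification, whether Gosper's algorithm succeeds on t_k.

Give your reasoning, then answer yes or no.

Step 1: r(k) = (k + 4)/(k + 5).
Gosper form: A/B · C(k+1)/C(k) with A=k + 4, B=k + 5, C=1.
Need (k + 4)·f(k+1) − (k + 4)·f(k) = 1.
From deg A=1, deg B=1, deg C=0: d=0.
Put f(k) = c0: A·f(k+1) − B(k−1)·f(k) − C = -1; need -1 = 0 — inconsistent ⇒ no f, not summable.

No; the coefficient equations for f are inconsistent.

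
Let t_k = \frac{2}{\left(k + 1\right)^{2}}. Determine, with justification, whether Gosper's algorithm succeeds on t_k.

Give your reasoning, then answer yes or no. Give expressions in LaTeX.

Step 1: r(k) = (k + 1)**2/(k + 2)**2.
Factor: A=k**2 + 2*k + 1; B=k**2 + 4*k + 4; C=1.
Solve (k**2 + 2*k + 1)·f(k+1) − (k**2 + 2*k + 1)·f(k) = 1.
From deg A=2, deg B=2, deg C=0: d=0.
Generic f = c0 gives residual -1; -1 = 0 cannot hold, so t_k is not Gosper-summable.

No — t_k has no hypergeometric antidifference.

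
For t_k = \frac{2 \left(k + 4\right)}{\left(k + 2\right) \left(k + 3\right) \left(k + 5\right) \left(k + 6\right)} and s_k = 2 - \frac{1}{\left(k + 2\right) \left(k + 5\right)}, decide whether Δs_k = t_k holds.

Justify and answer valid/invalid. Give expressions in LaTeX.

s_(k+1) = 2 - 1/((k + 3)*(k + 6))
s_(k+1) − s_k = 2*(k + 4)/(k**4 + 16*k**3 + 91*k**2 + 216*k + 180)
(s_(k+1) − s_k) − t_k = 0

valid; difference matches t_k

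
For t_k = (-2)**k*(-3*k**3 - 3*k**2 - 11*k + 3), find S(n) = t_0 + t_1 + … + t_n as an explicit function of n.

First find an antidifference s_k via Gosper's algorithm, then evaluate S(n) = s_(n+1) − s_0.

Ratio r(k) = 2*(-3*k**3 - 12*k**2 - 26*k - 14)/(3*k**3 + 3*k**2 + 11*k - 3).
Factor: A=-2; B=1; C=k**3 + k**2 + 11*k/3 - 1.
f must satisfy (-2)·f(k+1) − (1)·f(k) = k**3 + k**2 + 11*k/3 - 1.
deg f ≤ 3 (via 0,0,3).
A polynomial solution: f(k) = -(k - 1)*(k**2 + 3)/3.
Then R = B(k−1)f/C = -(k - 1)*(k**2 + 3)/(3*k**3 + 3*k**2 + 11*k - 3), so s_k = R(k)·t_k = (-2)**k*(k**3 - k**2 + 3*k - 3).
s_(k+1) − s_k = (-2)**k*(-3*k**3 - 3*k**2 - 11*k + 3) = t_k.
Σ_(k=0)^n t_k = s_(n+1) − s_(0) = (2*(-2)**n*n*(-n**2 - 2*n - 4)) − (-3), i.e. (-2)**(n + 1)*n**3 - (-2)**(n + 2)*n**2 + (-2)**(n + 3)*n + 3.

S(n) = (-2)**(n + 1)*n**3 - (-2)**(n + 2)*n**2 + (-2)**(n + 3)*n + 3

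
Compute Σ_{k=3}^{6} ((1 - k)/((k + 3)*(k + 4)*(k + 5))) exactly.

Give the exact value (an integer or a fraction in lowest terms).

Σ = -26/1155

t_(k+1)/t_k = k*(k + 3)/((k - 1)*(k + 6)).
Gosper form: A/B · C(k+1)/C(k) with A=k + 3, B=k + 6, C=k - 1.
Solve (k + 3)·f(k+1) − (k + 5)·f(k) = k - 1.
deg f ≤ 2 (via 1,1,1).
Match coefficients ⇒ f(k) = k*(k - 5)/12.
Get s_k = R·t_k = k*(5 - k)/(12*(k + 3)*(k + 4)) with R(k) = B(k−1)f(k)/C(k) = k*(k - 5)*(k + 5)/(12*(k - 1)).
Verify: (1 - k)/(k**3 + 12*k**2 + 47*k + 60) matches t_k.
Sum = s_(7) − s_(3); s_(7) = -7/660, s_(3) = 1/84 ⇒ -26/1155.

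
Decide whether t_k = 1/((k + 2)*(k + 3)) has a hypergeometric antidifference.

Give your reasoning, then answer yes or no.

Step 1: r(k) = (k + 2)/(k + 4).
A = k + 2, B = k + 4, C = 1.
Key eq: (k + 2)·f(k+1) = (k + 3)·f(k) + (1).
deg f ≤ 1 (via 1,1,0).
Match coefficients ⇒ f(k) = k/2.
Then R = B(k−1)f/C = k*(k + 3)/2, so s_k = R(k)·t_k = k/(2*(k + 2)).
Check: Δs_k = 1/(k**2 + 5*k + 6). ✓

Yes. s_k = k/(2*(k + 2)).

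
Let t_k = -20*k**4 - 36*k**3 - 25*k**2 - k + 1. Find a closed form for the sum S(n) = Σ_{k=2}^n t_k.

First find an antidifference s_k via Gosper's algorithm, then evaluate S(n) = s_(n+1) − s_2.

S(n) = -4*n**5 - 19*n**4 - 33*n**3 - 22*n**2 - 3*n + 81

Step 1: r(k) = (20*k**4 + 116*k**3 + 253*k**2 + 239*k + 81)/(20*k**4 + 36*k**3 + 25*k**2 + k - 1).
So A=1 and B=1, with C=k**4 + 9*k**3/5 + 5*k**2/4 + k/20 - 1/20.
Key eq: (1)·f(k+1) = (1)·f(k) + (k**4 + 9*k**3/5 + 5*k**2/4 + k/20 - 1/20).
deg f ≤ 5 (via 0,0,4).
A polynomial solution: f(k) = k*(4*k**4 - k**3 - 3*k**2 - 3*k + 2)/20.
Get s_k = R·t_k = k*(-4*k**4 + k**3 + 3*k**2 + 3*k - 2) with R(k) = B(k−1)f(k)/C(k) = k*(4*k**4 - k**3 - 3*k**2 - 3*k + 2)/(20*k**4 + 36*k**3 + 25*k**2 + k - 1).
Check: Δs_k = -20*k**4 - 36*k**3 - 25*k**2 - k + 1. ✓
Σ_(k=2)^n t_k = s_(n+1) − s_(2) = (-4*n**5 - 19*n**4 - 33*n**3 - 22*n**2 - 3*n + 1) − (-80), i.e. -4*n**5 - 19*n**4 - 33*n**3 - 22*n**2 - 3*n + 81.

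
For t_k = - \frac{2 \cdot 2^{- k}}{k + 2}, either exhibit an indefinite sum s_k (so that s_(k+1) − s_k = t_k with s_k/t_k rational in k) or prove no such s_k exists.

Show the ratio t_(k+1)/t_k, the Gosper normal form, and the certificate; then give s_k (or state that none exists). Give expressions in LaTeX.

r(k) = (k + 2)/(2*(k + 3)) after simplifying.
Normal form (A,B,C) = (k/2 + 1, k + 3, 1).
Solve (k/2 + 1)·f(k+1) − (k + 2)·f(k) = 1.
d = -1 from the (1,1,0) case.
Negative degree bound (-1): no f exists, t_k not Gosper-summable.

none — t_k is not Gosper-summable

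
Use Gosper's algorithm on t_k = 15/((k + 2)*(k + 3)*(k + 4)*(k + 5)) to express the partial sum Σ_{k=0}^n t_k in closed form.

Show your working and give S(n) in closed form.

Compute t_(k+1)/t_k: get (k + 2)/(k + 6).
A = k + 2, B = k + 6, C = 1.
Set up (k + 2)·f(k+1) − (k + 5)·f(k) − (1) = 0.
d = 3 from the (1,1,0) case.
Solve for f: f(k) = k*(k**2 + 9*k + 26)/72 (degree 3 ≤ 3).
So s_k = (B(k−1)f/C)·t_k = (k*(k + 5)*(k**2 + 9*k + 26)/72)·t_k = 5*k*(k**2 + 9*k + 26)/(24*(k + 2)*(k + 3)*(k + 4)).
Check: Δs_k = 15/(k**4 + 14*k**3 + 71*k**2 + 154*k + 120). ✓
s_(n+1) = 5*(n**3 + 12*n**2 + 47*n + 36)/(24*(n**3 + 12*n**2 + 47*n + 60)) and s_(0) = 0, so S(n) = 5*(n**3 + 12*n**2 + 47*n + 36)/(24*(n**3 + 12*n**2 + 47*n + 60)).

S(n) = 5*(n**3 + 12*n**2 + 47*n + 36)/(24*(n**3 + 12*n**2 + 47*n + 60))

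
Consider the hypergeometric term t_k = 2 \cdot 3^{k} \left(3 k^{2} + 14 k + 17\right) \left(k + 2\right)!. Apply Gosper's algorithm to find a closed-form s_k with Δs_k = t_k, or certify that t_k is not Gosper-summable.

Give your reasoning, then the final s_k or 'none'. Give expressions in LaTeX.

Ratio r(k) = 3*(3*k**3 + 29*k**2 + 94*k + 102)/(3*k**2 + 14*k + 17).
Normal form (A,B,C) = (3*k + 9, 1, k**2 + 14*k/3 + 17/3).
Set up (3*k + 9)·f(k+1) − (1)·f(k) − (k**2 + 14*k/3 + 17/3) = 0.
d = 1 from the (1,0,2) case.
Solving with deg f ≤ 1: f(k) = (k + 1)/3.
Certificate R = B(k−1)f/C = (k + 1)/(3*k**2 + 14*k + 17) gives s_k = 2*3**k*(k + 1)*factorial(k + 2).
Check: Δs_k = 2*3**k*(3*k**2 + 14*k + 17)*factorial(k + 2). ✓

s_k = 2 \cdot 3^{k} \left(k + 1\right) \left(k + 2\right)!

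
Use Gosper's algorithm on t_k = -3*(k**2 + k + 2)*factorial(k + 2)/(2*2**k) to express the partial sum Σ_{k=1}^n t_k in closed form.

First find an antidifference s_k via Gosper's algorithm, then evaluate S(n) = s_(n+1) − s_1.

Step 1: r(k) = (k + 3)*(k + (k + 1)**2 + 3)/(2*(k**2 + k + 2)).
So A=k/2 + 3/2 and B=1, with C=k**2 + k + 2.
Need (k/2 + 3/2)·f(k+1) − (1)·f(k) = k**2 + k + 2.
deg f ≤ 1 (via 1,0,2).
Coefficient equations give f(k) = 2*(k - 1).
Certificate R = B(k−1)f/C = 2*(k - 1)/(k**2 + k + 2) gives s_k = -3*(k - 1)*factorial(k + 2)/2**k.
Check: Δs_k = -3*(k**2 + k + 2)*factorial(k + 2)/(2*2**k). ✓
Telescope: S(n) = s_(n+1) − s_(1) = -3*2**(-n - 1)*n*factorial(n + 3) − (0) = -3*2**(-n - 1)*n*factorial(n + 3).

S(n) = -3*2**(-n - 1)*n*factorial(n + 3)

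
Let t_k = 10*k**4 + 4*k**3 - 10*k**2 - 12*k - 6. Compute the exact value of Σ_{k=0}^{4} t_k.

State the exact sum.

Σ = 3490

Compute t_(k+1)/t_k: get (5*k**4 + 22*k**3 + 31*k**2 + 10*k - 7)/(5*k**4 + 2*k**3 - 5*k**2 - 6*k - 3).
Gosper form: A/B · C(k+1)/C(k) with A=1, B=1, C=k**4 + 2*k**3/5 - k**2 - 6*k/5 - 3/5.
Need (1)·f(k+1) − (1)·f(k) = k**4 + 2*k**3/5 - k**2 - 6*k/5 - 3/5.
d = 5 from the (0,0,4) case.
Solve for f: f(k) = k*(k**4 - 2*k**3 - k**2 - 1)/5 (degree 5 ≤ 5).
Then R = B(k−1)f/C = k*(k**4 - 2*k**3 - k**2 - 1)/(5*k**4 + 2*k**3 - 5*k**2 - 6*k - 3), so s_k = R(k)·t_k = 2*k*(k**4 - 2*k**3 - k**2 - 1).
Check: Δs_k = 10*k**4 + 4*k**3 - 10*k**2 - 12*k - 6. ✓
Sum = s_(5) − s_(0); s_(5) = 3490, s_(0) = 0 ⇒ 3490.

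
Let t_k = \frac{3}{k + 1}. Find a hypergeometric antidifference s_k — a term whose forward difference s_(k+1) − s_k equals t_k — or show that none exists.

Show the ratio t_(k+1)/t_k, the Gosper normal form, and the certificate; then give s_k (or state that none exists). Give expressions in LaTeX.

The ratio is (k + 1)/(k + 2).
Factor: A=k + 1; B=k + 2; C=1.
Key eq: (k + 1)·f(k+1) = (k + 1)·f(k) + (1).
Bound: deg f ≤ 0.
Generic f = c0 gives residual -1; -1 = 0 cannot hold, so t_k is not Gosper-summable.

none (Gosper's algorithm certifies no s_k)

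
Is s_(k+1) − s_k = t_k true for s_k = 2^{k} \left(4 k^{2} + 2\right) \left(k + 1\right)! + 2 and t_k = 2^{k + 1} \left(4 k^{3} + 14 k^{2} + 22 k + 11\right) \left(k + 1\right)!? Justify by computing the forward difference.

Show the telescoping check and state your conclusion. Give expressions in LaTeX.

s_(k+1) = 2**(k + 1)*(4*(k + 1)**2 + 2)*factorial(k + 2) + 2
s_(k+1) − s_k = 2**(k + 1)*(4*k**3 + 14*k**2 + 22*k + 11)*factorial(k + 1)
(s_(k+1) − s_k) − t_k = 0

valid (s_(k+1) − s_k reduces to t_k)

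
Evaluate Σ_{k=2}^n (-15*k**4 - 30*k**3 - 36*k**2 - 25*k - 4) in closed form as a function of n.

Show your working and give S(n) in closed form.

The ratio is (15*k**4 + 90*k**3 + 216*k**2 + 247*k + 110)/(15*k**4 + 30*k**3 + 36*k**2 + 25*k + 4).
Normal form (A,B,C) = (1, 1, k**4 + 2*k**3 + 12*k**2/5 + 5*k/3 + 4/15).
Solve (1)·f(k+1) − (1)·f(k) = k**4 + 2*k**3 + 12*k**2/5 + 5*k/3 + 4/15.
From deg A=0, deg B=0, deg C=4: d=5.
Coefficient equations give f(k) = k*(k + 1)*(3*k**3 - 3*k**2 + 5*k - 3)/15.
Certificate R = B(k−1)f/C = k*(3*k**3 - 3*k**2 + 5*k - 3)/(15*k**3 + 15*k**2 + 21*k + 4) gives s_k = k*(-3*k**4 - 2*k**2 - 2*k + 3).
Verify: -15*k**4 - 30*k**3 - 36*k**2 - 25*k - 4 matches t_k.
Telescope: S(n) = s_(n+1) − s_(2) = -3*n**5 - 15*n**4 - 32*n**3 - 38*n**2 - 22*n - 4 − (-114) = -3*n**5 - 15*n**4 - 32*n**3 - 38*n**2 - 22*n + 110.

S(n) = -3*n**5 - 15*n**4 - 32*n**3 - 38*n**2 - 22*n + 110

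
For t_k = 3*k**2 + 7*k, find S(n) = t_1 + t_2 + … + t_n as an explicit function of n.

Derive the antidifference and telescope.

S(n) = n*(n**2 + 5*n + 4)

Ratio r(k) = (3*k**2 + 13*k + 10)/(k*(3*k + 7)).
A = 1, B = 1, C = k**2 + 7*k/3.
Solve (1)·f(k+1) − (1)·f(k) = k**2 + 7*k/3.
d = 3 from the (0,0,2) case.
Solve for f: f(k) = k*(k - 1)*(k + 3)/3 (degree 3 ≤ 3).
Get s_k = R·t_k = k*(k**2 + 2*k - 3) with R(k) = B(k−1)f(k)/C(k) = (k - 1)*(k + 3)/(3*k + 7).
Δs = k*(3*k + 7), as required.
Telescope: S(n) = s_(n+1) − s_(1) = n*(n**2 + 5*n + 4) − (0) = n*(n**2 + 5*n + 4).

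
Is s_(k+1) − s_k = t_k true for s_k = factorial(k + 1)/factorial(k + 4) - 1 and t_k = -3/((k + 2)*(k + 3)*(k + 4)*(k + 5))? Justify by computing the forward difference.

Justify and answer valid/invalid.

s_(k+1) = factorial(k + 2)/factorial(k + 5) - 1
s_(k+1) − s_k = -3/((k + 2)*(k + 3)*(k + 4)*(k + 5))
(s_(k+1) − s_k) − t_k = 0

Valid — Δs_k = t_k.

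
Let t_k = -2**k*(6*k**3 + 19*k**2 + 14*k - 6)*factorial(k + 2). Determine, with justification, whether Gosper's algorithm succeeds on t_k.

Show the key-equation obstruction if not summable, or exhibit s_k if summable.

Yes. s_k = -2**k*k*(3*k - 4)*factorial(k + 2).

t_(k+1)/t_k = 2*(6*k**4 + 55*k**3 + 181*k**2 + 243*k + 99)/(6*k**3 + 19*k**2 + 14*k - 6).
So A=2*k + 6 and B=1, with C=k**3 + 19*k**2/6 + 7*k/3 - 1.
f must satisfy (2*k + 6)·f(k+1) − (1)·f(k) = k**3 + 19*k**2/6 + 7*k/3 - 1.
Bound: deg f ≤ 2.
Match coefficients ⇒ f(k) = k*(3*k - 4)/6.
So s_k = (B(k−1)f/C)·t_k = (k*(3*k - 4)/(6*k**3 + 19*k**2 + 14*k - 6))·t_k = -2**k*k*(3*k - 4)*factorial(k + 2).
Verify: -2**k*(6*k**3 + 19*k**2 + 14*k - 6)*factorial(k + 2) matches t_k.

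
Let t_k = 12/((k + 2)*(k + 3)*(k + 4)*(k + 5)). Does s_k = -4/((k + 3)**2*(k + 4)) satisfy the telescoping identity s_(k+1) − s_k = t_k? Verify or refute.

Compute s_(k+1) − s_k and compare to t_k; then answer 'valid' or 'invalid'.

s_(k+1) = -4/((k + 4)**2*(k + 5))
s_(k+1) − s_k = 4*(3*k + 11)/(k**5 + 19*k**4 + 143*k**3 + 533*k**2 + 984*k + 720)
(s_(k+1) − s_k) − t_k = 8*(-2*k - 7)/(k**6 + 21*k**5 + 181*k**4 + 819*k**3 + 2050*k**2 + 2688*k + 1440)

Invalid: residual 8*(-2*k - 7)/(k**6 + 21*k**5 + 181*k**4 + 819*k**3 + 2050*k**2 + 2688*k + 1440) ≠ 0.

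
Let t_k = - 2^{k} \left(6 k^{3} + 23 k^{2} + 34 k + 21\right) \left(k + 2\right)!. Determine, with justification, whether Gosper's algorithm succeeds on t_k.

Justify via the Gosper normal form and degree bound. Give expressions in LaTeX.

Ratio r(k) = 2*(6*k**4 + 59*k**3 + 221*k**2 + 378*k + 252)/(6*k**3 + 23*k**2 + 34*k + 21).
Gosper form: A/B · C(k+1)/C(k) with A=2*k + 6, B=1, C=k**3 + 23*k**2/6 + 17*k/3 + 7/2.
Key eq: (2*k + 6)·f(k+1) = (1)·f(k) + (k**3 + 23*k**2/6 + 17*k/3 + 7/2).
deg f ≤ 2 (via 1,0,3).
Match coefficients ⇒ f(k) = (3*k**2 - 2*k + 3)/6.
Get s_k = R·t_k = -2**k*(3*k**2 - 2*k + 3)*factorial(k + 2) with R(k) = B(k−1)f(k)/C(k) = (3*k**2 - 2*k + 3)/(6*k**3 + 23*k**2 + 34*k + 21).
Δs = -2**k*(6*k**3 + 23*k**2 + 34*k + 21)*factorial(k + 2), as required.

Yes. s_k = - 2^{k} \left(3 k^{2} - 2 k + 3\right) \left(k + 2\right)!.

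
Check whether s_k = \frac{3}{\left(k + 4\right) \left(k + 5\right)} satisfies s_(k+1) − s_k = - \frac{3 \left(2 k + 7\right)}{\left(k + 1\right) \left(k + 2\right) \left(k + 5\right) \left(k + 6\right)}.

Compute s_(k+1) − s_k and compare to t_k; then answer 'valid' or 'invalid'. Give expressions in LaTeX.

s_(k+1) = 3/((k + 5)*(k + 6))
s_(k+1) − s_k = -6/(k**3 + 15*k**2 + 74*k + 120)
(s_(k+1) − s_k) − t_k = 9*(3*k + 8)/(k**5 + 18*k**4 + 121*k**3 + 372*k**2 + 508*k + 240)

Invalid: residual \frac{9 \left(3 k + 8\right)}{k^{5} + 18 k^{4} + 121 k^{3} + 372 k^{2} + 508 k + 240} ≠ 0.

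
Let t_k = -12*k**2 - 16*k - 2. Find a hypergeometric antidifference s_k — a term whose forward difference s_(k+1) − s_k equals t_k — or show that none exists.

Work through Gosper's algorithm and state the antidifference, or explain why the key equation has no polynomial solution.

s_k = 2*k*(-2*k**2 - k + 2)

Ratio r(k) = (6*k**2 + 20*k + 15)/(6*k**2 + 8*k + 1).
Factor: A=1; B=1; C=k**2 + 4*k/3 + 1/6.
Solve (1)·f(k+1) − (1)·f(k) = k**2 + 4*k/3 + 1/6.
From deg A=0, deg B=0, deg C=2: d=3.
A polynomial solution: f(k) = k*(2*k**2 + k - 2)/6.
Certificate R = B(k−1)f/C = k*(2*k**2 + k - 2)/(6*k**2 + 8*k + 1) gives s_k = 2*k*(-2*k**2 - k + 2).
Check: Δs_k = -12*k**2 - 16*k - 2. ✓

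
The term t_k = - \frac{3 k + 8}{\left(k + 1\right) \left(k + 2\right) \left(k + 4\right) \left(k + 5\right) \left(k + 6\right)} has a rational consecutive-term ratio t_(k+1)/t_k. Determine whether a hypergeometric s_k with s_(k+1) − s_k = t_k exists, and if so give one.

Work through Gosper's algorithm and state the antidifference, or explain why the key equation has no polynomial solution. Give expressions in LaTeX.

s_k = \frac{k \left(- k^{2} - 10 k - 29\right)}{20 \left(k^{3} + 10 k^{2} + 29 k + 20\right)}

r(k) = (k + 1)*(k + 4)*(3*k + 11)/((k + 3)*(k + 7)*(3*k + 8)) after simplifying.
Factor: A=k + 1; B=k + 7; C=k**2 + 17*k/3 + 8.
Set up (k + 1)·f(k+1) − (k + 6)·f(k) − (k**2 + 17*k/3 + 8) = 0.
Bound: deg f ≤ 5.
A polynomial solution: f(k) = k*(k + 2)*(k + 3)*(k**2 + 10*k + 29)/60.
Get s_k = R·t_k = k*(-k**2 - 10*k - 29)/(20*(k**3 + 10*k**2 + 29*k + 20)) with R(k) = B(k−1)f(k)/C(k) = k*(k + 2)*(k + 6)*(k**2 + 10*k + 29)/(20*(3*k + 8)).
Check: Δs_k = (-3*k - 8)/(k**5 + 18*k**4 + 121*k**3 + 372*k**2 + 508*k + 240). ✓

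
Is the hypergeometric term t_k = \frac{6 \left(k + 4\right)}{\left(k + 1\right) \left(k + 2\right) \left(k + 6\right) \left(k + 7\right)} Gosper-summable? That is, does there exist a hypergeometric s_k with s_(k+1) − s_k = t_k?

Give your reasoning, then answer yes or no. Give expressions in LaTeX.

Yes. s_k = \frac{k \left(k + 7\right)}{2 \left(k^{2} + 7 k + 6\right)}.

t_(k+1)/t_k = (k + 1)*(k + 5)*(k + 6)/((k + 3)*(k + 4)*(k + 8)).
Gosper form: A/B · C(k+1)/C(k) with A=k + 1, B=k + 8, C=k**4 + 16*k**3 + 95*k**2 + 248*k + 240.
Solve (k + 1)·f(k+1) − (k + 7)·f(k) = k**4 + 16*k**3 + 95*k**2 + 248*k + 240.
Bound: deg f ≤ 6.
Solve for f: f(k) = k*(k + 2)*(k + 3)*(k + 4)*(k + 5)*(k + 7)/12 (degree 6 ≤ 6).
So s_k = (B(k−1)f/C)·t_k = (k*(k + 2)*(k + 7)**2/(12*(k + 4)))·t_k = k*(k + 7)/(2*(k**2 + 7*k + 6)).
s_(k+1) − s_k = 6*(k + 4)/(k**4 + 16*k**3 + 83*k**2 + 152*k + 84) = t_k.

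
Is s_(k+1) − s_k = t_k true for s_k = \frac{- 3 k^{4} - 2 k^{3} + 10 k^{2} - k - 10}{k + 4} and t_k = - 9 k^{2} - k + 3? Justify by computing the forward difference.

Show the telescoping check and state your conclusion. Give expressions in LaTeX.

Invalid: residual \frac{2 \left(6 k^{3} + 41 k^{2} + 3 k - 17\right)}{k^{2} + 9 k + 20} ≠ 0.

s_(k+1) = (-3*k**4 - 14*k**3 - 14*k**2 + k - 6)/(k + 5)
s_(k+1) − s_k = (-9*k**4 - 70*k**3 - 104*k**2 + 13*k + 26)/(k**2 + 9*k + 20)
(s_(k+1) − s_k) − t_k = 2*(6*k**3 + 41*k**2 + 3*k - 17)/(k**2 + 9*k + 20)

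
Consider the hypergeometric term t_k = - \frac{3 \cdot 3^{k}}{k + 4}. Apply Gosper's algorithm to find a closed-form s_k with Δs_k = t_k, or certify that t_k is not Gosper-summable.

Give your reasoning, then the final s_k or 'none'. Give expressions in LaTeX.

Step 1: r(k) = 3*(k + 4)/(k + 5).
Take A(k)=3*k + 12, B(k)=k + 5, C(k)=1.
f must satisfy (3*k + 12)·f(k+1) − (k + 4)·f(k) = 1.
Degrees (1,1,0) ⇒ d ≤ -1.
d = -1 < 0 ⇒ no nonzero polynomial f; not summable.

no hypergeometric antidifference exists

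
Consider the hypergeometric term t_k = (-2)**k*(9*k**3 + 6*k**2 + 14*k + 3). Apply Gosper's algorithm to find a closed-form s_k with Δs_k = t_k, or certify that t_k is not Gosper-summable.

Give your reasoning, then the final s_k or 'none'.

Ratio r(k) = 2*(-9*k**3 - 33*k**2 - 53*k - 32)/(9*k**3 + 6*k**2 + 14*k + 3).
A = -2, B = 1, C = k**3 + 2*k**2/3 + 14*k/9 + 1/3.
Need (-2)·f(k+1) − (1)·f(k) = k**3 + 2*k**2/3 + 14*k/9 + 1/3.
Bound: deg f ≤ 3.
Coefficient equations give f(k) = -(3*k - 1)*(k**2 - k + 1)/9.
So s_k = (B(k−1)f/C)·t_k = (-(3*k - 1)*(k**2 - k + 1)/(9*k**3 + 6*k**2 + 14*k + 3))·t_k = (-2)**k*(-3*k**3 + 4*k**2 - 4*k + 1).
Check: Δs_k = (-2)**k*(9*k**3 + 6*k**2 + 14*k + 3). ✓

s_k = (-2)**k*(-3*k**3 + 4*k**2 - 4*k + 1)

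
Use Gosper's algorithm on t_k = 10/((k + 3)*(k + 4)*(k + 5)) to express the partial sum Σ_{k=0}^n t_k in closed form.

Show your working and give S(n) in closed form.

S(n) = 5*(n**2 + 9*n + 8)/(12*(n**2 + 9*n + 20))

Step 1: r(k) = (k + 3)/(k + 6).
Normal form (A,B,C) = (k + 3, k + 6, 1).
Key eq: (k + 3)·f(k+1) = (k + 5)·f(k) + (1).
Bound: deg f ≤ 2.
Solving with deg f ≤ 2: f(k) = k*(k + 7)/24.
Get s_k = R·t_k = 5*k*(k + 7)/(12*(k + 3)*(k + 4)) with R(k) = B(k−1)f(k)/C(k) = k*(k + 5)*(k + 7)/24.
Check: Δs_k = 10/(k**3 + 12*k**2 + 47*k + 60). ✓
Telescope: S(n) = s_(n+1) − s_(0) = 5*(n**2 + 9*n + 8)/(12*(n**2 + 9*n + 20)) − (0) = 5*(n**2 + 9*n + 8)/(12*(n**2 + 9*n + 20)).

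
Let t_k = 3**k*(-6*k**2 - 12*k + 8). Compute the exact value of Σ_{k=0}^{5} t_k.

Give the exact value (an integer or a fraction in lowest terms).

t_(k+1)/t_k = 3*(3*k**2 + 12*k + 5)/(3*k**2 + 6*k - 4).
Factor: A=3; B=1; C=k**2 + 2*k - 4/3.
f must satisfy (3)·f(k+1) − (1)·f(k) = k**2 + 2*k - 4/3.
Degrees (0,0,2) ⇒ d ≤ 2.
Solving with deg f ≤ 2: f(k) = (3*k**2 - 3*k - 4)/6.
R(k) = B(k−1)·f(k)/C(k) = (3*k**2 - 3*k - 4)/(2*(3*k**2 + 6*k - 4)); s_k = R·t_k = 3**k*(-3*k**2 + 3*k + 4).
Δs = 3**k*(-6*k**2 - 12*k + 8), as required.
Telescoping: Σ = s_(6) − s_(0) = -62694 − (4) = -62698.

Σ = -62698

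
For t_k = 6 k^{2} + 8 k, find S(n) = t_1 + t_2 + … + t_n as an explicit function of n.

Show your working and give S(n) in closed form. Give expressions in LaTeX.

Ratio r(k) = (3*k**2 + 10*k + 7)/(k*(3*k + 4)).
Gosper form: A/B · C(k+1)/C(k) with A=1, B=1, C=k**2 + 4*k/3.
Solve (1)·f(k+1) − (1)·f(k) = k**2 + 4*k/3.
deg f ≤ 3 (via 0,0,2).
Solving with deg f ≤ 3: f(k) = k*(k - 1)*(2*k + 3)/6.
So s_k = (B(k−1)f/C)·t_k = ((k - 1)*(2*k + 3)/(2*(3*k + 4)))·t_k = k*(2*k**2 + k - 3).
Verify: 2*k*(3*k + 4) matches t_k.
s_(n+1) = n*(2*n**2 + 7*n + 5) and s_(1) = 0, so S(n) = n*(2*n**2 + 7*n + 5).

S(n) = n \left(2 n^{2} + 7 n + 5\right)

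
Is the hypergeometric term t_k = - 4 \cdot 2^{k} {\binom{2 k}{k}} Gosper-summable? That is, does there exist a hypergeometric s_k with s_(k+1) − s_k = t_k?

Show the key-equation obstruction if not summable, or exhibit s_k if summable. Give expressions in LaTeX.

Step 1: r(k) = 4*(2*k + 1)/(k + 1).
Take A(k)=8*k + 4, B(k)=k + 1, C(k)=1.
Solve (8*k + 4)·f(k+1) − (k)·f(k) = 1.
Degrees (1,1,0) ⇒ d ≤ -1.
Bound -1 < 0, so the key equation has no polynomial solution.

No — key equation has no polynomial f.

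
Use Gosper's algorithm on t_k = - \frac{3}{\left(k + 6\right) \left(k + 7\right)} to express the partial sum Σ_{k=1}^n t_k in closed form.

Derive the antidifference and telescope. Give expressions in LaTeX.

S(n) = - \frac{3 n}{7 n + 49}

Ratio r(k) = (k + 6)/(k + 8).
So A=k + 6 and B=k + 8, with C=1.
Key eq: (k + 6)·f(k+1) = (k + 7)·f(k) + (1).
Degrees (1,1,0) ⇒ d ≤ 1.
Coefficient equations give f(k) = k/6.
So s_k = (B(k−1)f/C)·t_k = (k*(k + 7)/6)·t_k = -k/(2*k + 12).
Verify: -3/(k**2 + 13*k + 42) matches t_k.
Σ_(k=1)^n t_k = s_(n+1) − s_(1) = ((-n - 1)/(2*(n + 7))) − (-1/14), i.e. -3*n/(7*n + 49).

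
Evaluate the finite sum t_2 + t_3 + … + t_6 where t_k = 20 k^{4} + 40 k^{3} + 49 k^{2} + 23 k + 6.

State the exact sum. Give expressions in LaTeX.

r(k) = (20*k**4 + 120*k**3 + 289*k**2 + 321*k + 138)/(20*k**4 + 40*k**3 + 49*k**2 + 23*k + 6) after simplifying.
So A=1 and B=1, with C=k**4 + 2*k**3 + 49*k**2/20 + 23*k/20 + 3/10.
Need (1)·f(k+1) − (1)·f(k) = k**4 + 2*k**3 + 49*k**2/20 + 23*k/20 + 3/10.
deg f ≤ 5 (via 0,0,4).
Match coefficients ⇒ f(k) = k*(4*k**4 + 3*k**2 - 3*k + 2)/20.
Then R = B(k−1)f/C = k*(4*k**4 + 3*k**2 - 3*k + 2)/(20*k**4 + 40*k**3 + 49*k**2 + 23*k + 6), so s_k = R(k)·t_k = k*(4*k**4 + 3*k**2 - 3*k + 2).
Check: Δs_k = 20*k**4 + 40*k**3 + 49*k**2 + 23*k + 6. ✓
Σ_(k=2)^(6) t_k = s_(7) − s_(2) = 68124 − (144) = 67980.

Σ = 67980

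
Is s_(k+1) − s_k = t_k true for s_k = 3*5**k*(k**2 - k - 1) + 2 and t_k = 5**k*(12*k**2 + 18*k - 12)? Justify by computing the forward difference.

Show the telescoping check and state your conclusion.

valid; difference matches t_k

s_(k+1) = 15*5**k*(-k + (k + 1)**2 - 2) + 2
s_(k+1) − s_k = 5**k*(12*k**2 + 18*k - 12)
(s_(k+1) − s_k) − t_k = 0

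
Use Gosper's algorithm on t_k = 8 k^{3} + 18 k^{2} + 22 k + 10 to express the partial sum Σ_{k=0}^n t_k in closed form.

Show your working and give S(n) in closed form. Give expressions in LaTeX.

S(n) = 2 n^{4} + 10 n^{3} + 22 n^{2} + 24 n + 10

The ratio is (4*k**3 + 21*k**2 + 41*k + 29)/(4*k**3 + 9*k**2 + 11*k + 5).
A = 1, B = 1, C = k**3 + 9*k**2/4 + 11*k/4 + 5/4.
Solve (1)·f(k+1) − (1)·f(k) = k**3 + 9*k**2/4 + 11*k/4 + 5/4.
Bound: deg f ≤ 4.
Match coefficients ⇒ f(k) = k*(k**3 + k**2 + 2*k + 1)/4.
So s_k = (B(k−1)f/C)·t_k = (k*(k**3 + k**2 + 2*k + 1)/(4*k**3 + 9*k**2 + 11*k + 5))·t_k = 2*k*(k**3 + k**2 + 2*k + 1).
s_(k+1) − s_k = 8*k**3 + 18*k**2 + 22*k + 10 = t_k.
Σ_(k=0)^n t_k = s_(n+1) − s_(0) = (2*n**4 + 10*n**3 + 22*n**2 + 24*n + 10) − (0), i.e. 2*n**4 + 10*n**3 + 22*n**2 + 24*n + 10.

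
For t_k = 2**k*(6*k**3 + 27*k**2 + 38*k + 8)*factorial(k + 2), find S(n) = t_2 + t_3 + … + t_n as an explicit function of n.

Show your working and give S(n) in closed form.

Compute t_(k+1)/t_k: get 2*(6*k**4 + 63*k**3 + 245*k**2 + 409*k + 237)/(6*k**3 + 27*k**2 + 38*k + 8).
Gosper form: A/B · C(k+1)/C(k) with A=2*k + 6, B=1, C=k**3 + 9*k**2/2 + 19*k/3 + 4/3.
Set up (2*k + 6)·f(k+1) − (1)·f(k) − (k**3 + 9*k**2/2 + 19*k/3 + 4/3) = 0.
deg f ≤ 2 (via 1,0,3).
Match coefficients ⇒ f(k) = (3*k**2 - 2)/6.
So s_k = (B(k−1)f/C)·t_k = ((3*k**2 - 2)/(6*k**3 + 27*k**2 + 38*k + 8))·t_k = 2**k*(3*k**2 - 2)*factorial(k + 2).
Δs = 2**k*(6*k**3 + 27*k**2 + 38*k + 8)*factorial(k + 2), as required.
Σ_(k=2)^n t_k = s_(n+1) − s_(2) = (2**(n + 1)*(3*n**2 + 6*n + 1)*factorial(n + 3)) − (960), i.e. 6*2**n*n**2*factorial(n + 3) + 12*2**n*n*factorial(n + 3) + 2*2**n*factorial(n + 3) - 960.

S(n) = 6*2**n*n**2*factorial(n + 3) + 12*2**n*n*factorial(n + 3) + 2*2**n*factorial(n + 3) - 960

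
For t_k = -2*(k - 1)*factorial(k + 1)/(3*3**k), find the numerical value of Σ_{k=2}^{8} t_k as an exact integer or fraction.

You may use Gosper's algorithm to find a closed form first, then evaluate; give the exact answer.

r(k) = k*(k + 2)/(3*(k - 1)) after simplifying.
So A=k/3 + 2/3 and B=1, with C=k - 1.
Key eq: (k/3 + 2/3)·f(k+1) = (1)·f(k) + (k - 1).
deg f ≤ 0 (via 1,0,1).
Match coefficients ⇒ f(k) = 3.
Then R = B(k−1)f/C = 3/(k - 1), so s_k = R(k)·t_k = -2*factorial(k + 1)/3**k.
Verify: -2*(k - 1)*factorial(k + 1)/(3*3**k) matches t_k.
Σ_(k=2)^(8) t_k = s_(9) − s_(2) = -89600/243 − (-4/3) = -89276/243.

Σ = -89276/243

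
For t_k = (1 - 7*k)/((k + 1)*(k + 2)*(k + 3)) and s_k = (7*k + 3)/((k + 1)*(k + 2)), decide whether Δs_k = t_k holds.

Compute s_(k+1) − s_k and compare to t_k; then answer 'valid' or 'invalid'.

s_(k+1) = (7*k + 10)/((k + 2)*(k + 3))
s_(k+1) − s_k = (1 - 7*k)/(k**3 + 6*k**2 + 11*k + 6)
(s_(k+1) − s_k) − t_k = 0

Valid: the claim telescopes to t_k.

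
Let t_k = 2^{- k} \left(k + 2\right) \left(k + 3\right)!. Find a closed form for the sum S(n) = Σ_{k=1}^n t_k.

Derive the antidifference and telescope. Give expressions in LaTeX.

S(n) = -24 + 2^{- n} \left(n + 4\right)!

r(k) = (k + 3)*(k + 4)/(2*(k + 2)) after simplifying.
Factor: A=k/2 + 2; B=1; C=k + 2.
Set up (k/2 + 2)·f(k+1) − (1)·f(k) − (k + 2) = 0.
From deg A=1, deg B=0, deg C=1: d=0.
Solve for f: f(k) = 2 (degree 0 ≤ 0).
Certificate R = B(k−1)f/C = 2/(k + 2) gives s_k = 2**(1 - k)*factorial(k + 3).
Δs = (k + 2)*factorial(k + 3)/2**k, as required.
Σ_(k=1)^n t_k = s_(n+1) − s_(1) = (factorial(n + 4)/2**n) − (24), i.e. -24 + factorial(n + 4)/2**n.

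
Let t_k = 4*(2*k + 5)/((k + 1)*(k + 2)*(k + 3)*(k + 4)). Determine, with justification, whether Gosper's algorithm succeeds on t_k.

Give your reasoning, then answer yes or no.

Yes. s_k = 4*k*(k + 4)/(3*(k**2 + 4*k + 3)).

r(k) = (k + 1)*(2*k + 7)/((k + 5)*(2*k + 5)) after simplifying.
Factor: A=k + 1; B=k + 5; C=k + 5/2.
Set up (k + 1)·f(k+1) − (k + 4)·f(k) − (k + 5/2) = 0.
d = 3 from the (1,1,1) case.
Solving with deg f ≤ 3: f(k) = k*(k + 2)*(k + 4)/6.
Certificate R = B(k−1)f/C = k*(k + 2)*(k + 4)**2/(3*(2*k + 5)) gives s_k = 4*k*(k + 4)/(3*(k**2 + 4*k + 3)).
s_(k+1) − s_k = 4*(2*k + 5)/(k**4 + 10*k**3 + 35*k**2 + 50*k + 24) = t_k.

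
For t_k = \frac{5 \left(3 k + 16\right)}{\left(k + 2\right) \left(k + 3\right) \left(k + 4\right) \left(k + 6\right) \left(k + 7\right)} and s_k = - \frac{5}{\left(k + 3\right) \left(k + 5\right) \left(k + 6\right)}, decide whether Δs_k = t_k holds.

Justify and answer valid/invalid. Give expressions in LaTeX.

s_(k+1) = -5/((k + 4)*(k + 6)*(k + 7))
s_(k+1) − s_k = 5*(3*k + 13)/(k**5 + 25*k**4 + 245*k**3 + 1175*k**2 + 2754*k + 2520)
(s_(k+1) − s_k) − t_k = 30*(-2*k - 9)/(k**6 + 27*k**5 + 295*k**4 + 1665*k**3 + 5104*k**2 + 8028*k + 5040)

Invalid: residual \frac{30 \left(- 2 k - 9\right)}{k^{6} + 27 k^{5} + 295 k^{4} + 1665 k^{3} + 5104 k^{2} + 8028 k + 5040} ≠ 0.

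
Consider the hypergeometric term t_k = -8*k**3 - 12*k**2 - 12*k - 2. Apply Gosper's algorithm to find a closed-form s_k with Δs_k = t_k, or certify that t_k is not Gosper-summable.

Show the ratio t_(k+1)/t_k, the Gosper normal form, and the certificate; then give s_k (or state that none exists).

r(k) = (4*k**3 + 18*k**2 + 30*k + 17)/(4*k**3 + 6*k**2 + 6*k + 1) after simplifying.
A = 1, B = 1, C = k**3 + 3*k**2/2 + 3*k/2 + 1/4.
Need (1)·f(k+1) − (1)·f(k) = k**3 + 3*k**2/2 + 3*k/2 + 1/4.
From deg A=0, deg B=0, deg C=3: d=4.
Coefficient equations give f(k) = k*(k**3 + k - 1)/4.
R(k) = B(k−1)·f(k)/C(k) = k*(k**3 + k - 1)/(4*k**3 + 6*k**2 + 6*k + 1); s_k = R·t_k = 2*k*(-k**3 - k + 1).
s_(k+1) − s_k = -8*k**3 - 12*k**2 - 12*k - 2 = t_k.

s_k = 2*k*(-k**3 - k + 1)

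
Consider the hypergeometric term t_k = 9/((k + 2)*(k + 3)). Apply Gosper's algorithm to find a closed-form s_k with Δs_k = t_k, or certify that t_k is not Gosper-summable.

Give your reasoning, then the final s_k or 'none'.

t_(k+1)/t_k = (k + 2)/(k + 4).
Factor: A=k + 2; B=k + 4; C=1.
Solve (k + 2)·f(k+1) − (k + 3)·f(k) = 1.
d = 1 from the (1,1,0) case.
Coefficient equations give f(k) = k/2.
Get s_k = R·t_k = 9*k/(2*(k + 2)) with R(k) = B(k−1)f(k)/C(k) = k*(k + 3)/2.
Δs = 9/(k**2 + 5*k + 6), as required.

s_k = 9*k/(2*(k + 2))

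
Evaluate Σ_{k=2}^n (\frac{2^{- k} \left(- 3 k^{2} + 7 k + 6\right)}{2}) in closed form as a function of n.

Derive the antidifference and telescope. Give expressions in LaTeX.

t_(k+1)/t_k = (3*k**2 - k - 10)/(2*(3*k**2 - 7*k - 6)).
Normal form (A,B,C) = (1/2, 1, k**2 - 7*k/3 - 2).
Key eq: (1/2)·f(k+1) = (1)·f(k) + (k**2 - 7*k/3 - 2).
Bound: deg f ≤ 2.
Solving with deg f ≤ 2: f(k) = -2*(k + 1)*(3*k - 4)/3.
Then R = B(k−1)f/C = -2*(k + 1)*(3*k - 4)/((k - 3)*(3*k + 2)), so s_k = R(k)·t_k = (3*k**2 - k - 4)/2**k.
Verify: (-3*k**2 + 7*k + 6)/(2*2**k) matches t_k.
Evaluate: s_(n+1) = 2**(-n - 1)*(3*n**2 + 5*n - 2); subtract s_(2) = 3/2 ⇒ S(n) = 2**(-n - 1)*(-3*2**n + 3*n**2 + 5*n - 2).

S(n) = 2^{- n - 1} \left(- 3 \cdot 2^{n} + 3 n^{2} + 5 n - 2\right)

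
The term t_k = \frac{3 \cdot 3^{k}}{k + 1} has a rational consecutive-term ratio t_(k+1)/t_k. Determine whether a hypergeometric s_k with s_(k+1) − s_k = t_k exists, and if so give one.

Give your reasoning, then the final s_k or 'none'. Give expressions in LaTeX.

none (Gosper's algorithm certifies no s_k)

t_(k+1)/t_k = 3*(k + 1)/(k + 2).
So A=3*k + 3 and B=k + 2, with C=1.
Solve (3*k + 3)·f(k+1) − (k + 1)·f(k) = 1.
deg f ≤ -1 (via 1,1,0).
Negative degree bound (-1): no f exists, t_k not Gosper-summable.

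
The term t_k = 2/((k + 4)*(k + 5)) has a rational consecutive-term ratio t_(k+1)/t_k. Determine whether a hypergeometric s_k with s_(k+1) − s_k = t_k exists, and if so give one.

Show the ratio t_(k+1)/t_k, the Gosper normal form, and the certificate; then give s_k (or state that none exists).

s_k = k/(2*(k + 4))

Step 1: r(k) = (k + 4)/(k + 6).
So A=k + 4 and B=k + 6, with C=1.
Need (k + 4)·f(k+1) − (k + 5)·f(k) = 1.
From deg A=1, deg B=1, deg C=0: d=1.
Match coefficients ⇒ f(k) = k/4.
Certificate R = B(k−1)f/C = k*(k + 5)/4 gives s_k = k/(2*(k + 4)).
s_(k+1) − s_k = 2/(k**2 + 9*k + 20) = t_k.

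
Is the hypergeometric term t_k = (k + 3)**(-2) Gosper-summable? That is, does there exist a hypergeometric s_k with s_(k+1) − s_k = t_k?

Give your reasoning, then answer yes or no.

No; the coefficient equations for f are inconsistent.

r(k) = (k + 3)**2/(k + 4)**2 after simplifying.
Normal form (A,B,C) = (k**2 + 6*k + 9, k**2 + 8*k + 16, 1).
Set up (k**2 + 6*k + 9)·f(k+1) − (k**2 + 6*k + 9)·f(k) − (1) = 0.
deg f ≤ 0 (via 2,2,0).
Put f(k) = c0: A·f(k+1) − B(k−1)·f(k) − C = -1; need -1 = 0 — inconsistent ⇒ no f, not summable.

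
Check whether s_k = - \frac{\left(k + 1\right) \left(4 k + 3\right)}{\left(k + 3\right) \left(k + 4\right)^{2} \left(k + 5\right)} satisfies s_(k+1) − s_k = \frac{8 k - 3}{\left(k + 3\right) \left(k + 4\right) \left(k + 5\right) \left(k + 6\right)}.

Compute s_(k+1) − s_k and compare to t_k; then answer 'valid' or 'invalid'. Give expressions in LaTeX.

Invalid: residual \frac{6 \left(- 6 k^{2} - 28 k - 3\right)}{k^{6} + 27 k^{5} + 301 k^{4} + 1773 k^{3} + 5818 k^{2} + 10080 k + 7200} ≠ 0.

s_(k+1) = -(k + 2)*(4*k + 7)/((k + 4)*(k + 5)**2*(k + 6))
s_(k+1) − s_k = (8*k**3 + 33*k**2 - 35*k - 78)/(k**6 + 27*k**5 + 301*k**4 + 1773*k**3 + 5818*k**2 + 10080*k + 7200)
(s_(k+1) − s_k) − t_k = 6*(-6*k**2 - 28*k - 3)/(k**6 + 27*k**5 + 301*k**4 + 1773*k**3 + 5818*k**2 + 10080*k + 7200)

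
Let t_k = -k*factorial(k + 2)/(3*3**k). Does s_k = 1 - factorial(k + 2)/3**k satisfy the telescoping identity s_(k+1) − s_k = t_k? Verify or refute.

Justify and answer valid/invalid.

s_(k+1) = -3**(-k - 1)*factorial(k + 3) + 1
s_(k+1) − s_k = -k*factorial(k + 2)/(3*3**k)
(s_(k+1) − s_k) − t_k = 0

valid; difference matches t_k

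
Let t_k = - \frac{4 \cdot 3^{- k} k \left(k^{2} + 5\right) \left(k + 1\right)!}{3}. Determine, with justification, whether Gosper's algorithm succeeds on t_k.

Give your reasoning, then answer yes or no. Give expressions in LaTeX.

Yes. s_k = - 4 \cdot 3^{- k} k \left(k - 1\right) \left(k + 1\right)!.

Compute t_(k+1)/t_k: get (k + 1)*(k + 2)*((k + 1)**2 + 5)/(3*k*(k**2 + 5)).
Factor: A=k/3 + 2/3; B=1; C=k**3 + 5*k.
Need (k/3 + 2/3)·f(k+1) − (1)·f(k) = k**3 + 5*k.
Bound: deg f ≤ 2.
A polynomial solution: f(k) = 3*k*(k - 1).
Certificate R = B(k−1)f/C = 3*(k - 1)/(k**2 + 5) gives s_k = -4*k*(k - 1)*factorial(k + 1)/3**k.
s_(k+1) − s_k = -4*k*(k**2 + 5)*factorial(k + 1)/(3*3**k) = t_k.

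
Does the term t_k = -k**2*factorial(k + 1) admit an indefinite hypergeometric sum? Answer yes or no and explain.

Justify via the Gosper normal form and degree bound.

Compute t_(k+1)/t_k: get (k + 1)**2*(k + 2)/k**2.
Factor: A=k + 2; B=1; C=k**2.
f must satisfy (k + 2)·f(k+1) − (1)·f(k) = k**2.
From deg A=1, deg B=0, deg C=2: d=1.
Coefficient equations give f(k) = k - 2.
Get s_k = R·t_k = -(k - 2)*factorial(k + 1) with R(k) = B(k−1)f(k)/C(k) = (k - 2)/k**2.
Check: Δs_k = -k**2*factorial(k + 1). ✓

Yes. s_k = -(k - 2)*factorial(k + 1).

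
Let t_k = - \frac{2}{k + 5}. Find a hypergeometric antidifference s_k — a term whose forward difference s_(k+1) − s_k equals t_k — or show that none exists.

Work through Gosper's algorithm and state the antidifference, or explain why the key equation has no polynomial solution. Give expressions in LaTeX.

t_(k+1)/t_k = (k + 5)/(k + 6).
Normal form (A,B,C) = (k + 5, k + 6, 1).
Set up (k + 5)·f(k+1) − (k + 5)·f(k) − (1) = 0.
deg f ≤ 0 (via 1,1,0).
Put f(k) = c0: A·f(k+1) − B(k−1)·f(k) − C = -1; need -1 = 0 — inconsistent ⇒ no f, not summable.

none — t_k is not Gosper-summable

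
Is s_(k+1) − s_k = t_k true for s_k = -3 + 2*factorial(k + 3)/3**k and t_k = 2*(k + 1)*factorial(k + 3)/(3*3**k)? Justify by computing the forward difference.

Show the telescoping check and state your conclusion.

s_(k+1) = 2*3**(-k - 1)*factorial(k + 4) - 3
s_(k+1) − s_k = 2*(k + 1)*factorial(k + 3)/(3*3**k)
(s_(k+1) − s_k) − t_k = 0

Valid — Δs_k = t_k.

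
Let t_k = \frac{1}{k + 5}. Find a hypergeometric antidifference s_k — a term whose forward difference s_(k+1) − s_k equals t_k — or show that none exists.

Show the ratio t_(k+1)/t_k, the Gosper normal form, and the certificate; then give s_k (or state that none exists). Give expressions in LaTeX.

Compute t_(k+1)/t_k: get (k + 5)/(k + 6).
Take A(k)=k + 5, B(k)=k + 6, C(k)=1.
Set up (k + 5)·f(k+1) − (k + 5)·f(k) − (1) = 0.
From deg A=1, deg B=1, deg C=0: d=0.
Put f(k) = c0: A·f(k+1) − B(k−1)·f(k) − C = -1; need -1 = 0 — inconsistent ⇒ no f, not summable.

not Gosper-summable; s_k does not exist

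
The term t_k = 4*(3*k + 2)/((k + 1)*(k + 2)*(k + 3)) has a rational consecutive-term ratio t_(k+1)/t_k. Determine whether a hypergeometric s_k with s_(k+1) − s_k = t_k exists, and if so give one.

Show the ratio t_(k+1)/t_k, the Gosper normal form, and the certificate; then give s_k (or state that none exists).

Step 1: r(k) = (k + 1)*(3*k + 5)/((k + 4)*(3*k + 2)).
So A=k + 1 and B=k + 4, with C=k + 2/3.
Need (k + 1)·f(k+1) − (k + 3)·f(k) = k + 2/3.
From deg A=1, deg B=1, deg C=1: d=2.
Solve for f: f(k) = k*(5*k + 3)/12 (degree 2 ≤ 2).
Then R = B(k−1)f/C = k*(k + 3)*(5*k + 3)/(4*(3*k + 2)), so s_k = R(k)·t_k = k*(5*k + 3)/((k + 1)*(k + 2)).
Verify: 4*(3*k + 2)/(k**3 + 6*k**2 + 11*k + 6) matches t_k.

s_k = k*(5*k + 3)/((k + 1)*(k + 2))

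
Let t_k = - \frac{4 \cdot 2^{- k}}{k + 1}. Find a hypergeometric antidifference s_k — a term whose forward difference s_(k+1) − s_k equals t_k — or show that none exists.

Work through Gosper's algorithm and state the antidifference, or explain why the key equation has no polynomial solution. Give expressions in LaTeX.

Ratio r(k) = (k + 1)/(2*(k + 2)).
A = k/2 + 1/2, B = k + 2, C = 1.
Need (k/2 + 1/2)·f(k+1) − (k + 1)·f(k) = 1.
Bound: deg f ≤ -1.
d = -1 < 0 ⇒ no nonzero polynomial f; not summable.

no hypergeometric antidifference exists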